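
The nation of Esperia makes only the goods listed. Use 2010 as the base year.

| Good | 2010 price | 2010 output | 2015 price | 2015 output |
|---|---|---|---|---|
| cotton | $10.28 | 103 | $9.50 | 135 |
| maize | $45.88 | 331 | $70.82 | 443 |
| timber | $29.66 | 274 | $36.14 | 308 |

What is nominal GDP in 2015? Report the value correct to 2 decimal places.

Nominal GDP 2015 = Σ (p_2015 × q_2015) = 9.50·135 + 70.82·443 + 36.14·308 = 43786.88.

$43786.88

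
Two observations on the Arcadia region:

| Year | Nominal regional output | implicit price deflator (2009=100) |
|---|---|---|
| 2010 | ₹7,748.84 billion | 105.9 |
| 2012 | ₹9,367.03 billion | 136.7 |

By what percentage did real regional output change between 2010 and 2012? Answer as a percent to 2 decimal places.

-6.35%

Deflate each year: 2010 → 7748.84/1.059 = 7317.13; 2012 → 9367.03/1.367 = 6852.25.
So real regional output changed by 6852.25/7317.13 − 1 = -0.0635, i.e. -6.35%.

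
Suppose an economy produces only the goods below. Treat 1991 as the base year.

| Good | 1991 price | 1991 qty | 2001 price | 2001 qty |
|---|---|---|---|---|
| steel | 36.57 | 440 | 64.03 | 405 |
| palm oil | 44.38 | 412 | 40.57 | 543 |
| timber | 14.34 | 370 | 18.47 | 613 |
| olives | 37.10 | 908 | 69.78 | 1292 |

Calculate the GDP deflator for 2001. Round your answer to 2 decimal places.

156.26

Nominal GDP 2001 = 64.03·405 + 40.57·543 + 18.47·613 + 69.78·1292 = 149439.53.
Real GDP 2001 (at 1991 prices) = 36.57·405 + 44.38·543 + 14.34·613 + 37.10·1292 = 95632.81.
Deflator = Nominal/Real × 100 = 149439.53/95632.81 × 100 = 156.264.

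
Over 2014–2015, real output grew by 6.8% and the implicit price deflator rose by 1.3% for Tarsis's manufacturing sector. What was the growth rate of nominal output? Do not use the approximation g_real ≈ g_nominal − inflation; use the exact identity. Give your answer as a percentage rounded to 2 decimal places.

(1 + g_nom) = (1 + g_real)(1 + π) = 1.0680 × 1.0130 = 1.08188.

8.19%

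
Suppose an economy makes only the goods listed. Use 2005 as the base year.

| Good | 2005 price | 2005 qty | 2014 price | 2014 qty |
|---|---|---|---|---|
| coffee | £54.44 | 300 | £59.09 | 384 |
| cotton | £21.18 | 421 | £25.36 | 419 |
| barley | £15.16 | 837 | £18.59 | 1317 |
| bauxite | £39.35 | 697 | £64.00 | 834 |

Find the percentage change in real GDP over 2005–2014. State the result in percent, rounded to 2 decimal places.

26.31%

Real GDP 2005 = Nominal GDP 2005 = 54.44·300 + 21.18·421 + 15.16·837 + 39.35·697 = 65364.65.
Real GDP 2014 (at 2005 prices) = 54.44·384 + 21.18·419 + 15.16·1317 + 39.35·834 = 82563.00.
Real growth = 82563.00/65364.65 − 1 = 0.2631.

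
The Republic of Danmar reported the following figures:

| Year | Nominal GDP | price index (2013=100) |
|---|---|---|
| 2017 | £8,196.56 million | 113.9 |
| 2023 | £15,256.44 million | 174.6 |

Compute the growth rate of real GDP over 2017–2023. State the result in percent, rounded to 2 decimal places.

Deflate each year: 2017 → 8196.56/1.139 = 7196.28; 2023 → 15256.44/1.746 = 8737.94.
So real GDP changed by 8737.94/7196.28 − 1 = 0.2142, i.e. 21.42%.

21.42%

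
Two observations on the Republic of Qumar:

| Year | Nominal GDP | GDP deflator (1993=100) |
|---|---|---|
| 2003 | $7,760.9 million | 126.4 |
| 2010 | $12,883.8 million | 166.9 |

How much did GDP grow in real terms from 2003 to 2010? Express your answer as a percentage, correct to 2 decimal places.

25.73%

Deflate each year: 2003 → 7760.9/1.264 = 6139.95; 2010 → 12883.8/1.669 = 7719.47.
So real GDP changed by 7719.47/6139.95 − 1 = 0.2573, i.e. 25.73%.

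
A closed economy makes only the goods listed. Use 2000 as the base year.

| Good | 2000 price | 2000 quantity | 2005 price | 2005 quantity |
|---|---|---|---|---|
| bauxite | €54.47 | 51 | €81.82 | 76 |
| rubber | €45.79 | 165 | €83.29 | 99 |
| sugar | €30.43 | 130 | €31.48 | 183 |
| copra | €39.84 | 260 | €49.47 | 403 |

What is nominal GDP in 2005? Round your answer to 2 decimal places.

€40161.28

Nominal GDP 2005 = Σ (p_2005 × q_2005) = 81.82·76 + 83.29·99 + 31.48·183 + 49.47·403 = 40161.28.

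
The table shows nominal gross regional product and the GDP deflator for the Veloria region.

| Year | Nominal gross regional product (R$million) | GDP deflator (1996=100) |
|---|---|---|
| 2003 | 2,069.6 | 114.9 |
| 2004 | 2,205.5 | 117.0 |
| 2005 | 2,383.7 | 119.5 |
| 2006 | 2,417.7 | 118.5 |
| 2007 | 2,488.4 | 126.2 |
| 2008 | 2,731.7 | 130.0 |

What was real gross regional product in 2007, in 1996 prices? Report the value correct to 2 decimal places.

Real gross regional product 2007 = 2488.4 / 1.262 = 1971.79.

R$1,971.79 million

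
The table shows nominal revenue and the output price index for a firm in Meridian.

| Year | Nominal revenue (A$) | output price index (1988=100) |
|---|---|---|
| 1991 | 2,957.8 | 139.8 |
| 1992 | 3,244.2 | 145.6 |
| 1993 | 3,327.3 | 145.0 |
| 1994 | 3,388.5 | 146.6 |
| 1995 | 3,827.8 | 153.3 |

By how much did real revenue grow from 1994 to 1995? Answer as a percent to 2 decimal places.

Real revenue 1994 = 3388.5/1.466 = 2311.39.
Real revenue 1995 = 3827.8/1.533 = 2496.93.
Change = 2496.93/2311.39 − 1 = 0.0803.

8.03%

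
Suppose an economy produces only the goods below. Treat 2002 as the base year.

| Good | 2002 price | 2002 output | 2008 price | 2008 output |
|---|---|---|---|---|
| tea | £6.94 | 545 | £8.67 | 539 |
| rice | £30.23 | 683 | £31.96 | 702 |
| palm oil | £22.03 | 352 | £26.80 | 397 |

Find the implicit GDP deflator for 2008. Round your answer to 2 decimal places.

111.99

Nominal GDP 2008 = 8.67·539 + 31.96·702 + 26.80·397 = 37748.65.
Real GDP 2008 (at 2002 prices) = 6.94·539 + 30.23·702 + 22.03·397 = 33708.03.
Deflator = Nominal/Real × 100 = 37748.65/33708.03 × 100 = 111.987.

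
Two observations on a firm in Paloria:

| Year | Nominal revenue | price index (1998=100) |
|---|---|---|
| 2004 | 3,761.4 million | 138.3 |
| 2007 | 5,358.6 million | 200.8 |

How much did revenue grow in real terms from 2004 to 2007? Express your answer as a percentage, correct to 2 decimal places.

Real revenue 2004 = 3761.4 / 1.383 = 2719.74.
Real revenue 2007 = 5358.6 / 2.008 = 2668.63.
Real growth = 2668.63 / 2719.74 − 1 = -0.0188.

-1.88%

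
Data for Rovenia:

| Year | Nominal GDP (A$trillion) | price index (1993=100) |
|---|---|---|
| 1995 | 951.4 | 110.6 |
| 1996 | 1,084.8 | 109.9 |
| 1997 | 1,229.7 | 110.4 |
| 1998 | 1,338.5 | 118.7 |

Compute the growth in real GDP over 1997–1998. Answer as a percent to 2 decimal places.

1.24%

Real GDP 1997 = 1229.7/1.104 = 1113.86.
Real GDP 1998 = 1338.5/1.187 = 1127.63.
Change = 1127.63/1113.86 − 1 = 0.0124.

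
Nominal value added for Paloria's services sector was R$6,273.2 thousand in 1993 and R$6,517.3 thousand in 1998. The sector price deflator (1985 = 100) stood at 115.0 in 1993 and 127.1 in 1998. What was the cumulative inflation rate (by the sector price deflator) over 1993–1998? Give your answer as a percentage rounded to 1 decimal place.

Price-level change = 127.1 / 115.0 − 1 = 0.1052.

10.5%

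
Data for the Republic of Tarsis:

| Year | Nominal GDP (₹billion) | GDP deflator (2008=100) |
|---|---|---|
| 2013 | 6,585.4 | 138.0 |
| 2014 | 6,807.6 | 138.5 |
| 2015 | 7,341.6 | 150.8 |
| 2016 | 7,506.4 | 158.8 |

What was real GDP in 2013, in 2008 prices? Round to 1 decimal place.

Real GDP 2013 = 6585.4 / 1.380 = 4772.03.

₹4,772.0 billion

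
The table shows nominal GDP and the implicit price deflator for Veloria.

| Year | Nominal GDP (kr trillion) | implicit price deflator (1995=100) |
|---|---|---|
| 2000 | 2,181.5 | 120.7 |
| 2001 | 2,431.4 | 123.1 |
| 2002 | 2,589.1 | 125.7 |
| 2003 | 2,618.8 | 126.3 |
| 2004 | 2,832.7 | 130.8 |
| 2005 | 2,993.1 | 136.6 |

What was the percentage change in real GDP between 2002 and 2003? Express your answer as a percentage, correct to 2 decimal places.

Real GDP 2002 = 2589.1/1.257 = 2059.75.
Real GDP 2003 = 2618.8/1.263 = 2073.48.
Change = 2073.48/2059.75 − 1 = 0.0067.

0.67%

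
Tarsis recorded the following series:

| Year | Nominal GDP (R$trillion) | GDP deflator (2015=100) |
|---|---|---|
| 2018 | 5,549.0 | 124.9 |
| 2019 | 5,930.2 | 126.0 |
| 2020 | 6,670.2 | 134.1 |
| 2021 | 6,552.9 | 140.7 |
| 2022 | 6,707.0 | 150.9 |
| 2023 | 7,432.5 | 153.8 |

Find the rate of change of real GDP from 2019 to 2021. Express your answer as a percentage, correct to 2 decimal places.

Real GDP 2019 = 5930.2/1.260 = 4706.51.
Real GDP 2021 = 6552.9/1.407 = 4657.36.
Change = 4657.36/4706.51 − 1 = -0.0104.

-1.04%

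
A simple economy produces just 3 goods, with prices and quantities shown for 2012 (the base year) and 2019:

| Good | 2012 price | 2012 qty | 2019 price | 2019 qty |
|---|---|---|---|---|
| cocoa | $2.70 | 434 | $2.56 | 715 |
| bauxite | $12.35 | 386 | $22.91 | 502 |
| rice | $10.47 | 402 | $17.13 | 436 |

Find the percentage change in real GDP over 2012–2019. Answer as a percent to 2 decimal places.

Real GDP 2012 = Nominal GDP 2012 = 2.70·434 + 12.35·386 + 10.47·402 = 10147.84.
Real GDP 2019 (at 2012 prices) = 2.70·715 + 12.35·502 + 10.47·436 = 12695.12.
Real growth = 12695.12/10147.84 − 1 = 0.2510.

25.10%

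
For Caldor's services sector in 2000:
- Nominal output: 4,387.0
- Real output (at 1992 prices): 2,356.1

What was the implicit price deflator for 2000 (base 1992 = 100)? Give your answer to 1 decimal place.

implicit price deflator = (Nominal / Real) × 100 = 4387.0 / 2356.1 × 100 = 186.20.

186.2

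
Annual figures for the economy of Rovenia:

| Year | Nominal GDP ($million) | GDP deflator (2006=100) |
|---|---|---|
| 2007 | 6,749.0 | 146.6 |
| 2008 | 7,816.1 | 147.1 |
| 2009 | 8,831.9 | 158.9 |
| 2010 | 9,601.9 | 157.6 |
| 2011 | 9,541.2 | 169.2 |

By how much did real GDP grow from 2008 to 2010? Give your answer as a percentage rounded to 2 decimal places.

14.66%

Real GDP 2008 = 7816.1/1.471 = 5313.46.
Real GDP 2010 = 9601.9/1.576 = 6092.58.
Change = 6092.58/5313.46 − 1 = 0.1466.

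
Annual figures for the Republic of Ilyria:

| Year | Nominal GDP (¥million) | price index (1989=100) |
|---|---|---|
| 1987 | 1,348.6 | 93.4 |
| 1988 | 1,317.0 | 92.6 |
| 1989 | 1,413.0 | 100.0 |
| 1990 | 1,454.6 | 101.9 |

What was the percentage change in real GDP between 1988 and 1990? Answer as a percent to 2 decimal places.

Real GDP 1988 = 1317.0/0.926 = 1422.25.
Real GDP 1990 = 1454.6/1.019 = 1427.48.
Change = 1427.48/1422.25 − 1 = 0.0037.

0.37%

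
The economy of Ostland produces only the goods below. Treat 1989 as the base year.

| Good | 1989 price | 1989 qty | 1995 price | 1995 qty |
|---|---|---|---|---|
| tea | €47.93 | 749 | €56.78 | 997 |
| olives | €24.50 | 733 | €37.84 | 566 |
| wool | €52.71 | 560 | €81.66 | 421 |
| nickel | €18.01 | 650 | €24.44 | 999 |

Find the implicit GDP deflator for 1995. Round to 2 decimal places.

134.35

Nominal GDP 1995 = 56.78·997 + 37.84·566 + 81.66·421 + 24.44·999 = 136821.52.
Real GDP 1995 (at 1989 prices) = 47.93·997 + 24.50·566 + 52.71·421 + 18.01·999 = 101836.11.
Deflator = Nominal/Real × 100 = 136821.52/101836.11 × 100 = 134.355.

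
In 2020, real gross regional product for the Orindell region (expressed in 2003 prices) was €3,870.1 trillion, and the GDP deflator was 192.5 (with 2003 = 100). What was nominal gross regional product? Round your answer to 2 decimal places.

€7,449.94 trillion

Nominal gross regional product = Real × (GDP deflator/100) = 3870.1 × 1.925 = 7449.94.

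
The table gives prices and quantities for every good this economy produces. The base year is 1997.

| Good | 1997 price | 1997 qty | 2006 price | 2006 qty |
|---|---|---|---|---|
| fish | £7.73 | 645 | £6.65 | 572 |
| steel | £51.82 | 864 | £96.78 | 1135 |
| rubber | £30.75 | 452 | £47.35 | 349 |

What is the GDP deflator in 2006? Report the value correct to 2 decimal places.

Nominal GDP 2006 = 6.65·572 + 96.78·1135 + 47.35·349 = 130174.25.
Real GDP 2006 (at 1997 prices) = 7.73·572 + 51.82·1135 + 30.75·349 = 73969.01.
Deflator = Nominal/Real × 100 = 130174.25/73969.01 × 100 = 175.985.

175.98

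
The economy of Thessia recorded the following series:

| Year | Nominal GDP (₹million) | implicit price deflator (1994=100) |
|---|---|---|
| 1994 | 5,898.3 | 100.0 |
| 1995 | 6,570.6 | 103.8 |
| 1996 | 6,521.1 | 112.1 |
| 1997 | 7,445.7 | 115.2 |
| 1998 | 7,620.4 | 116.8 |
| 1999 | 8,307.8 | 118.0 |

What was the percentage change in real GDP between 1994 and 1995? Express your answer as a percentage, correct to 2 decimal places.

Real GDP 1994 = 5898.3/1.000 = 5898.30.
Real GDP 1995 = 6570.6/1.038 = 6330.06.
Change = 6330.06/5898.30 − 1 = 0.0732.

7.32%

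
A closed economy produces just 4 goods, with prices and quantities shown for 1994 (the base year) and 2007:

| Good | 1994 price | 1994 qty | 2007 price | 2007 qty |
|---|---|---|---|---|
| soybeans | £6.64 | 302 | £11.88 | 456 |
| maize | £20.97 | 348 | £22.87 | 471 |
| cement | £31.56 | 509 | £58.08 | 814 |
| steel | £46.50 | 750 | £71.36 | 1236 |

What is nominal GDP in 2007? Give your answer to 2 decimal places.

Nominal GDP 2007 = Σ (p_2007 × q_2007) = 11.88·456 + 22.87·471 + 58.08·814 + 71.36·1236 = 151667.13.

£151667.13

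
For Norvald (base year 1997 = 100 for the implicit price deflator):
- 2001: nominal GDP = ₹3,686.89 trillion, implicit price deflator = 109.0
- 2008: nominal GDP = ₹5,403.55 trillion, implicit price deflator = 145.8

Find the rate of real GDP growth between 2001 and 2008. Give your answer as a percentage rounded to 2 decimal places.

9.57%

Real GDP 2001 = 3686.89 / 1.090 = 3382.47.
Real GDP 2008 = 5403.55 / 1.458 = 3706.14.
Real growth = 3706.14 / 3382.47 − 1 = 0.0957.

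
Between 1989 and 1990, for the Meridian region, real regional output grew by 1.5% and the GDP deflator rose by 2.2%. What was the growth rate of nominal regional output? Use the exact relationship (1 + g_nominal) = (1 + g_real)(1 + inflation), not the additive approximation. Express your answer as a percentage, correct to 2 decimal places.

3.73%

(1 + g_nom) = (1 + g_real)(1 + π) = 1.0150 × 1.0220 = 1.03733.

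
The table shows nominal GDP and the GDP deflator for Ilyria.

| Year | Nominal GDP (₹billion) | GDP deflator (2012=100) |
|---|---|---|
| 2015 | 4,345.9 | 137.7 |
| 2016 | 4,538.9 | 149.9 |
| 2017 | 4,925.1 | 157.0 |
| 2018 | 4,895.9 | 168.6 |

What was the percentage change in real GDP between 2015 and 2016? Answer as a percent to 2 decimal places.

-4.06%

Real GDP 2015 = 4345.9/1.377 = 3156.06.
Real GDP 2016 = 4538.9/1.499 = 3027.95.
Change = 3027.95/3156.06 − 1 = -0.0406.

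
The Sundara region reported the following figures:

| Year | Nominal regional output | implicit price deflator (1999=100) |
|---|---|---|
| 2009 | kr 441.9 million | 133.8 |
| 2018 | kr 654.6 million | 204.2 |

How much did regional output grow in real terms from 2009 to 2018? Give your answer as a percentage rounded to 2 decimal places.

Real regional output 2009 = 441.9 / 1.338 = 330.27.
Real regional output 2018 = 654.6 / 2.042 = 320.57.
Real growth = 320.57 / 330.27 − 1 = -0.0294.

-2.94%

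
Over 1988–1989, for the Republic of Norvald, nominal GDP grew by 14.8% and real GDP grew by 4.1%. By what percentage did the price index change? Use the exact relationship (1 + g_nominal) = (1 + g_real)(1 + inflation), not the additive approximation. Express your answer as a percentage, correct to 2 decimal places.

(1 + g_nom) = (1 + g_real)(1 + π), so π = 1.1480 / 1.0410 − 1 = 0.10279.

10.28%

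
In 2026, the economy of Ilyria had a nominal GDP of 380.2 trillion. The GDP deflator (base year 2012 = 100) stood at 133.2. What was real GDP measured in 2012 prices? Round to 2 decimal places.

Real GDP = Nominal / (GDP deflator/100) = 380.2 / 1.332 = 285.44.

285.44 trillion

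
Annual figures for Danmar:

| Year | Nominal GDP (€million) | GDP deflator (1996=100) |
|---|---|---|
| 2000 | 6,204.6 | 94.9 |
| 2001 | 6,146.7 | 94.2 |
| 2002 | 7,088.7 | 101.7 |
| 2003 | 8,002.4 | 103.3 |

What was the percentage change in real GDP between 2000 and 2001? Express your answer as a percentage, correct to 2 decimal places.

-0.20%

Real GDP 2000 = 6204.6/0.949 = 6538.04.
Real GDP 2001 = 6146.7/0.942 = 6525.16.
Change = 6525.16/6538.04 − 1 = -0.0020.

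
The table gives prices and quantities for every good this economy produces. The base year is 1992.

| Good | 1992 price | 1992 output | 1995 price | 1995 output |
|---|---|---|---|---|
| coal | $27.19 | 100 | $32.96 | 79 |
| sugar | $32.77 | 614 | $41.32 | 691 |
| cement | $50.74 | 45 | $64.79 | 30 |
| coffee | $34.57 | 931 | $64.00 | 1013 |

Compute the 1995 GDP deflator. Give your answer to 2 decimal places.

159.67

Nominal GDP 1995 = 32.96·79 + 41.32·691 + 64.79·30 + 64.00·1013 = 97931.66.
Real GDP 1995 (at 1992 prices) = 27.19·79 + 32.77·691 + 50.74·30 + 34.57·1013 = 61333.69.
Deflator = Nominal/Real × 100 = 97931.66/61333.69 × 100 = 159.670.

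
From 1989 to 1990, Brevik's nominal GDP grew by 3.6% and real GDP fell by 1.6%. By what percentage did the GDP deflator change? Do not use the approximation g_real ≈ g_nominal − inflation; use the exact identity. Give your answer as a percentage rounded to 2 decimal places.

5.28%

(1 + g_nom) = (1 + g_real)(1 + π), so π = 1.0360 / 0.9840 − 1 = 0.05285.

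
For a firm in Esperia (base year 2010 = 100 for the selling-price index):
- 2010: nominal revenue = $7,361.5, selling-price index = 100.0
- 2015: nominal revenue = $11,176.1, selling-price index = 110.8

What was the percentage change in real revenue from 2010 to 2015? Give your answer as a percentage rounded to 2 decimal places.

37.02%

Deflate each year: 2010 → 7361.5/1.000 = 7361.50; 2015 → 11176.1/1.108 = 10086.73.
So real revenue changed by 10086.73/7361.50 − 1 = 0.3702, i.e. 37.02%.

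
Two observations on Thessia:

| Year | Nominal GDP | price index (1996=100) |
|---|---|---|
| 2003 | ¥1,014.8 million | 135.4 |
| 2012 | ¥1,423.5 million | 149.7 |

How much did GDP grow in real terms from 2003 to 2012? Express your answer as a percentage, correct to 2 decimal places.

Real GDP 2003 = 1014.8 / 1.354 = 749.48.
Real GDP 2012 = 1423.5 / 1.497 = 950.90.
Real growth = 950.90 / 749.48 − 1 = 0.2687.

26.87%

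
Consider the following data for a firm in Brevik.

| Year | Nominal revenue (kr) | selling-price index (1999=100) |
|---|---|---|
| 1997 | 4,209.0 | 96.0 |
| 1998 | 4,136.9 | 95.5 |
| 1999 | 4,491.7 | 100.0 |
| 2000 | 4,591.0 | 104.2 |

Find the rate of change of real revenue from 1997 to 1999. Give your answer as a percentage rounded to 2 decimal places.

Real revenue 1997 = 4209.0/0.960 = 4384.38.
Real revenue 1999 = 4491.7/1.000 = 4491.70.
Change = 4491.70/4384.38 − 1 = 0.0245.

2.45%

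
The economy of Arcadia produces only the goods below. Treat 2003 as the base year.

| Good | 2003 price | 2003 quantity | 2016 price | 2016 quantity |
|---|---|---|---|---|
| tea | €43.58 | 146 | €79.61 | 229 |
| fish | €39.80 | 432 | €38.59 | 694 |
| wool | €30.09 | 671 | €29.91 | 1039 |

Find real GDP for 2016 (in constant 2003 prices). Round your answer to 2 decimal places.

€68864.53

Real GDP 2016 = Σ (p_2003 × q_2016) = 43.58·229 + 39.80·694 + 30.09·1039 = 68864.53.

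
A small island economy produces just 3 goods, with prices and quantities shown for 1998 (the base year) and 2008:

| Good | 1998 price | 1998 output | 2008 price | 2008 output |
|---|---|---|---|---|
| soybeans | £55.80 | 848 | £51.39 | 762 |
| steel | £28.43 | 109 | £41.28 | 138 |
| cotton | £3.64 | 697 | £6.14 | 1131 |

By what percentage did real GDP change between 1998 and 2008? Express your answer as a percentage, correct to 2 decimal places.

Real GDP 1998 = Nominal GDP 1998 = 55.80·848 + 28.43·109 + 3.64·697 = 52954.35.
Real GDP 2008 (at 1998 prices) = 55.80·762 + 28.43·138 + 3.64·1131 = 50559.78.
Real growth = 50559.78/52954.35 − 1 = -0.0452.

-4.52%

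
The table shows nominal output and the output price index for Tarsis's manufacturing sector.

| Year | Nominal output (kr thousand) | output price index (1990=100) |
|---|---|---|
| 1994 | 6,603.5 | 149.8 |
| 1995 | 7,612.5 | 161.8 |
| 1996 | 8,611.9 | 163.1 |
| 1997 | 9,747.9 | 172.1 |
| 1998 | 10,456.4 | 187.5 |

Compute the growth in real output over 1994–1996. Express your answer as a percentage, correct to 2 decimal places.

Real output 1994 = 6603.5/1.498 = 4408.21.
Real output 1996 = 8611.9/1.631 = 5280.13.
Change = 5280.13/4408.21 − 1 = 0.1978.

19.78%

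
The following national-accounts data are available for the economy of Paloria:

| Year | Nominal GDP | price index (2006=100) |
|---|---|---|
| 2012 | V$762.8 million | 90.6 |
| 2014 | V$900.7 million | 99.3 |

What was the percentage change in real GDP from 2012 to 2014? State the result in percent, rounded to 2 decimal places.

Deflate each year: 2012 → 762.8/0.906 = 841.94; 2014 → 900.7/0.993 = 907.05.
So real GDP changed by 907.05/841.94 − 1 = 0.0773, i.e. 7.73%.

7.73%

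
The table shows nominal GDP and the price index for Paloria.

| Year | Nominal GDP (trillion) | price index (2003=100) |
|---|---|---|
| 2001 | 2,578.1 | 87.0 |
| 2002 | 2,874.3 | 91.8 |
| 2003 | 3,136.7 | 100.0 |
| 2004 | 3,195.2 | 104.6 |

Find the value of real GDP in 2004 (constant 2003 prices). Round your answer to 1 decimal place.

3,054.7 trillion

Real GDP 2004 = 3195.2 / 1.046 = 3054.68.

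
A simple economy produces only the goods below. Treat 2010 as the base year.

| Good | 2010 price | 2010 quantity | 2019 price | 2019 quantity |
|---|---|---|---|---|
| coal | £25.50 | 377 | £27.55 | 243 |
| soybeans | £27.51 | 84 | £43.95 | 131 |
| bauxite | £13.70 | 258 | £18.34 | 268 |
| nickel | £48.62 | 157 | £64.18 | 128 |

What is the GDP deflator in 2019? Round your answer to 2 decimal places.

129.89

Nominal GDP 2019 = 27.55·243 + 43.95·131 + 18.34·268 + 64.18·128 = 25582.26.
Real GDP 2019 (at 2010 prices) = 25.50·243 + 27.51·131 + 13.70·268 + 48.62·128 = 19695.27.
Deflator = Nominal/Real × 100 = 25582.26/19695.27 × 100 = 129.890.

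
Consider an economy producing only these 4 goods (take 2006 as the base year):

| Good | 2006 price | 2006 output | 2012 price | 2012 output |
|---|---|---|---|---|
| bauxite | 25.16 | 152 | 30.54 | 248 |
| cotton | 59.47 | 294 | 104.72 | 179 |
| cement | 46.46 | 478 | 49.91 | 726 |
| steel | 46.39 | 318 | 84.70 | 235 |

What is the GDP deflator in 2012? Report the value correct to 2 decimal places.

Nominal GDP 2012 = 30.54·248 + 104.72·179 + 49.91·726 + 84.70·235 = 82457.96.
Real GDP 2012 (at 2006 prices) = 25.16·248 + 59.47·179 + 46.46·726 + 46.39·235 = 61516.42.
Deflator = Nominal/Real × 100 = 82457.96/61516.42 × 100 = 134.042.

134.04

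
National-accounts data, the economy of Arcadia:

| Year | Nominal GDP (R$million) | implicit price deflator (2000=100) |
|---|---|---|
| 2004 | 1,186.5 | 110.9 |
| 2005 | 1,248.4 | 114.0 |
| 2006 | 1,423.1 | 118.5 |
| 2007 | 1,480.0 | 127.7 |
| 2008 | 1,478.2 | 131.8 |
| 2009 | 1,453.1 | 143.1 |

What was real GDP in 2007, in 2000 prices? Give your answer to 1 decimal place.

Real GDP 2007 = 1480.0 / 1.277 = 1158.97.

R$1,159.0 million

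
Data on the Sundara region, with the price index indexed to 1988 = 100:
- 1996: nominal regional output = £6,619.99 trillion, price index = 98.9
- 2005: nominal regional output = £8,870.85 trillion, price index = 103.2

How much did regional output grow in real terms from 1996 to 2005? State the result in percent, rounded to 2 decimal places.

Deflate each year: 1996 → 6619.99/0.989 = 6693.62; 2005 → 8870.85/1.032 = 8595.78.
So real regional output changed by 8595.78/6693.62 − 1 = 0.2842, i.e. 28.42%.

28.42%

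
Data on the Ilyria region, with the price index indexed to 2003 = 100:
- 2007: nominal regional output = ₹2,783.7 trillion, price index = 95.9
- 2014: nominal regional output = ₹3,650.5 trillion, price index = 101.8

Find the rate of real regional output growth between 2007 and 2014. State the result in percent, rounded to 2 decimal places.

Deflate each year: 2007 → 2783.7/0.959 = 2902.71; 2014 → 3650.5/1.018 = 3585.95.
So real regional output changed by 3585.95/2902.71 − 1 = 0.2354, i.e. 23.54%.

23.54%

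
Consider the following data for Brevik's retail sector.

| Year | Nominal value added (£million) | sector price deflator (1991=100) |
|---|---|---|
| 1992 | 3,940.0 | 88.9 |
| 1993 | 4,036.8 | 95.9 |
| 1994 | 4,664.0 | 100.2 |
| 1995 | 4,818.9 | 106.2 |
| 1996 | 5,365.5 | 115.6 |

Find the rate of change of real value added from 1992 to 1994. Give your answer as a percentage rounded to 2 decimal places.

5.03%

Real value added 1992 = 3940.0/0.889 = 4431.95.
Real value added 1994 = 4664.0/1.002 = 4654.69.
Change = 4654.69/4431.95 − 1 = 0.0503.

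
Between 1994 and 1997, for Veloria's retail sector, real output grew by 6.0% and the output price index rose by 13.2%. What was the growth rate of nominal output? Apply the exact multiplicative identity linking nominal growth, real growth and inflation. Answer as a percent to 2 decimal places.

19.99%

(1 + g_nom) = (1 + g_real)(1 + π) = 1.0600 × 1.1320 = 1.19992.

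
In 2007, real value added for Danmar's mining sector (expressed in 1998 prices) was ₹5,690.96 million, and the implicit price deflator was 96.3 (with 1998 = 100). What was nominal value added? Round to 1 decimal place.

₹5,480.4 million

Nominal value added = Real × (implicit price deflator/100) = 5690.96 × 0.963 = 5480.39.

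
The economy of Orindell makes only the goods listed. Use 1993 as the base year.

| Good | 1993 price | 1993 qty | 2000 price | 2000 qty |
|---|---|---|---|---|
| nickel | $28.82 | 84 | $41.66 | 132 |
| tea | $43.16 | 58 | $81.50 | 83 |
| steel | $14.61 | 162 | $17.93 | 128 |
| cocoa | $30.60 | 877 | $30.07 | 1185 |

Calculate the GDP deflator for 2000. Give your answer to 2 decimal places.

110.27

Nominal GDP 2000 = 41.66·132 + 81.50·83 + 17.93·128 + 30.07·1185 = 50191.61.
Real GDP 2000 (at 1993 prices) = 28.82·132 + 43.16·83 + 14.61·128 + 30.60·1185 = 45517.60.
Deflator = Nominal/Real × 100 = 50191.61/45517.60 × 100 = 110.269.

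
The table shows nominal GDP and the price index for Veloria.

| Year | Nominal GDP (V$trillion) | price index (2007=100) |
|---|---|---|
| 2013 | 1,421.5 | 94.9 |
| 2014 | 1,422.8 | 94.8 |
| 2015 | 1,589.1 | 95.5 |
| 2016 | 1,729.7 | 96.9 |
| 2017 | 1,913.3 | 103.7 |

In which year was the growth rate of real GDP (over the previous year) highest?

2014: real = 1422.8/0.948 = 1500.84; growth vs 2013 (1497.89) = 0.20%.
2015: real = 1589.1/0.955 = 1663.98; growth vs 2014 (1500.84) = 10.87%.
2016: real = 1729.7/0.969 = 1785.04; growth vs 2015 (1663.98) = 7.28%.
2017: real = 1913.3/1.037 = 1845.03; growth vs 2016 (1785.04) = 3.36%.

2015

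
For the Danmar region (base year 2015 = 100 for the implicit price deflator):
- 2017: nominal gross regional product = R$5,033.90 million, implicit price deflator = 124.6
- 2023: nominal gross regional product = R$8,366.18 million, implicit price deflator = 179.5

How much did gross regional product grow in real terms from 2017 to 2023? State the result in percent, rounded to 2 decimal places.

15.37%

Real gross regional product 2017 = 5033.90 / 1.246 = 4040.05.
Real gross regional product 2023 = 8366.18 / 1.795 = 4660.82.
Real growth = 4660.82 / 4040.05 − 1 = 0.1537.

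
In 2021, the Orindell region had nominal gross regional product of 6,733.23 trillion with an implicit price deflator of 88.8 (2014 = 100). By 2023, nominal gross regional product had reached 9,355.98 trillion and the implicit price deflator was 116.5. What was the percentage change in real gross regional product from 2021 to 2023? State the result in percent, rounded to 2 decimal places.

Real gross regional product 2021 = 6733.23 / 0.888 = 7582.47.
Real gross regional product 2023 = 9355.98 / 1.165 = 8030.88.
Real growth = 8030.88 / 7582.47 − 1 = 0.0591.

5.91%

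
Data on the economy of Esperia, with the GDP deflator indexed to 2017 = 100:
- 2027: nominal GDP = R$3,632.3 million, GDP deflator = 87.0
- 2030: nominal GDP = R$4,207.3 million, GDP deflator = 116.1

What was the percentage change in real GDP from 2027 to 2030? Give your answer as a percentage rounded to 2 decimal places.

-13.20%

Deflate each year: 2027 → 3632.3/0.870 = 4175.06; 2030 → 4207.3/1.161 = 3623.86.
So real GDP changed by 3623.86/4175.06 − 1 = -0.1320, i.e. -13.20%.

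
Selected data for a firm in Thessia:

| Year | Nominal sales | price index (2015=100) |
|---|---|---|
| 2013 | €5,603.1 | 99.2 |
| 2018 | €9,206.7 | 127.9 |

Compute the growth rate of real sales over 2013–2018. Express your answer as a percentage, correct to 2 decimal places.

Deflate each year: 2013 → 5603.1/0.992 = 5648.29; 2018 → 9206.7/1.279 = 7198.36.
So real sales changed by 7198.36/5648.29 − 1 = 0.2744, i.e. 27.44%.

27.44%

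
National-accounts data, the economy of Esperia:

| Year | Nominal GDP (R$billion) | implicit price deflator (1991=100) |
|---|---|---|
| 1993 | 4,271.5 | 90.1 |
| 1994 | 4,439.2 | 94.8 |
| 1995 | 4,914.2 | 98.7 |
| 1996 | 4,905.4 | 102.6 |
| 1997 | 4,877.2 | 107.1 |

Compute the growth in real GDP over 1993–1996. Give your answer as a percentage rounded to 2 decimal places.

Real GDP 1993 = 4271.5/0.901 = 4740.84.
Real GDP 1996 = 4905.4/1.026 = 4781.09.
Change = 4781.09/4740.84 − 1 = 0.0085.

0.85%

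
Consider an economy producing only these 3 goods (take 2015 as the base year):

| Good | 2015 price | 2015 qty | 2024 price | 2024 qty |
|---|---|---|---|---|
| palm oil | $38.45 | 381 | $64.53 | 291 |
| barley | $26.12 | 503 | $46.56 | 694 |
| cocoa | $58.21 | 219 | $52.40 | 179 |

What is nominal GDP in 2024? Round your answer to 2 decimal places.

Nominal GDP 2024 = Σ (p_2024 × q_2024) = 64.53·291 + 46.56·694 + 52.40·179 = 60470.47.

$60470.47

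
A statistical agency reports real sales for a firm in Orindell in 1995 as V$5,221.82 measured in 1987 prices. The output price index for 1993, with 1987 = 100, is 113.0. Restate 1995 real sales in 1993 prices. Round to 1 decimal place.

V$5,900.7

Real sales in 1993 prices = Real sales in 1987 prices × (P_1993/P_1987) = 5221.82 × 1.130 = 5900.66.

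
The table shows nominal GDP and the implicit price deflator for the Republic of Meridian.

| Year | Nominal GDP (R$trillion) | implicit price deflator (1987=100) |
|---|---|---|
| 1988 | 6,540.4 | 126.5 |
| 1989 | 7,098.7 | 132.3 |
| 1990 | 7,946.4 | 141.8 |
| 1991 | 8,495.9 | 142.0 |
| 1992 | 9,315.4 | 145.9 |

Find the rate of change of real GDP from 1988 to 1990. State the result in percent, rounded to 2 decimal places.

Real GDP 1988 = 6540.4/1.265 = 5170.28.
Real GDP 1990 = 7946.4/1.418 = 5603.95.
Change = 5603.95/5170.28 − 1 = 0.0839.

8.39%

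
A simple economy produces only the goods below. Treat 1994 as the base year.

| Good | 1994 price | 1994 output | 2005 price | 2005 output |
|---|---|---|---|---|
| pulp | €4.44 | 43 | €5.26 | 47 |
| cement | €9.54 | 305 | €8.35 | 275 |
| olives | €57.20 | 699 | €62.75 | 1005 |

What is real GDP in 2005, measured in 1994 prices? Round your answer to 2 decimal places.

€60318.18

Real GDP 2005 = Σ (p_1994 × q_2005) = 4.44·47 + 9.54·275 + 57.20·1005 = 60318.18.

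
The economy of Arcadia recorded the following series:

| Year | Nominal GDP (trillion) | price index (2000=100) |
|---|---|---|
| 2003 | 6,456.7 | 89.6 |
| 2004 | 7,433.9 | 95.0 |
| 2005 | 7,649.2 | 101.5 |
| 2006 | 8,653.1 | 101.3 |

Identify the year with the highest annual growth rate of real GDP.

2004: real = 7433.9/0.950 = 7825.16; growth vs 2003 (7206.14) = 8.59%.
2005: real = 7649.2/1.015 = 7536.16; growth vs 2004 (7825.16) = -3.69%.
2006: real = 8653.1/1.013 = 8542.05; growth vs 2005 (7536.16) = 13.35%.

2006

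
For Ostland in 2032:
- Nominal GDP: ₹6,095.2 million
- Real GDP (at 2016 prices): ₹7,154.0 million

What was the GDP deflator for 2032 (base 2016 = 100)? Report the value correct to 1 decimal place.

85.2

GDP deflator = (Nominal / Real) × 100 = 6095.2 / 7154.0 × 100 = 85.20.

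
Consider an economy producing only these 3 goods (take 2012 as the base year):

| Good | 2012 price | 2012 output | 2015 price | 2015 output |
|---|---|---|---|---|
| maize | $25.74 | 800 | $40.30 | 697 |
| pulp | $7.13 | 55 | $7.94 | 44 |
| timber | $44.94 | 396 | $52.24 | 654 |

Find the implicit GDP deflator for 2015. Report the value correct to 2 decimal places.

131.39

Nominal GDP 2015 = 40.30·697 + 7.94·44 + 52.24·654 = 62603.42.
Real GDP 2015 (at 2012 prices) = 25.74·697 + 7.13·44 + 44.94·654 = 47645.26.
Deflator = Nominal/Real × 100 = 62603.42/47645.26 × 100 = 131.395.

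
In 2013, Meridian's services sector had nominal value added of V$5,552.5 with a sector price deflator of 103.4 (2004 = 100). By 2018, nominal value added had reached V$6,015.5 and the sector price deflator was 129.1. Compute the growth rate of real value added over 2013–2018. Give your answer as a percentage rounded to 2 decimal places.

-13.23%

Real value added 2013 = 5552.5 / 1.034 = 5369.92.
Real value added 2018 = 6015.5 / 1.291 = 4659.57.
Real growth = 4659.57 / 5369.92 − 1 = -0.1323.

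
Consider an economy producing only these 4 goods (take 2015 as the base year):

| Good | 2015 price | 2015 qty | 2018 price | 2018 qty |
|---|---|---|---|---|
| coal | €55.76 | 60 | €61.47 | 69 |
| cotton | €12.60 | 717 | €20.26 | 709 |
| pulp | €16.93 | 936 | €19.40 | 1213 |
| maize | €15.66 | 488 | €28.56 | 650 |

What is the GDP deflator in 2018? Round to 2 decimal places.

Nominal GDP 2018 = 61.47·69 + 20.26·709 + 19.40·1213 + 28.56·650 = 60701.97.
Real GDP 2018 (at 2015 prices) = 55.76·69 + 12.60·709 + 16.93·1213 + 15.66·650 = 43495.93.
Deflator = Nominal/Real × 100 = 60701.97/43495.93 × 100 = 139.558.

139.56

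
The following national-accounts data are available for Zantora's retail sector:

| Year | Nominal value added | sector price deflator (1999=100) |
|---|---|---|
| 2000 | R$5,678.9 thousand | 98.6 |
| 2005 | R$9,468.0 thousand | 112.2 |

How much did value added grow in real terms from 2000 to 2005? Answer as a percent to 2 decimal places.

46.51%

Deflate each year: 2000 → 5678.9/0.986 = 5759.53; 2005 → 9468.0/1.122 = 8438.50.
So real value added changed by 8438.50/5759.53 − 1 = 0.4651, i.e. 46.51%.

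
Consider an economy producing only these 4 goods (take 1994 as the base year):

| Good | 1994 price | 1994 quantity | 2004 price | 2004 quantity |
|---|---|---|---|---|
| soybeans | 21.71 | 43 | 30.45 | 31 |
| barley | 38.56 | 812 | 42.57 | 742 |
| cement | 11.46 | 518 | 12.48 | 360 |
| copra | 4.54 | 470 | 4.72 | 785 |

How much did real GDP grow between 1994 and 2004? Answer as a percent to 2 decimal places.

-8.29%

Real GDP 1994 = Nominal GDP 1994 = 21.71·43 + 38.56·812 + 11.46·518 + 4.54·470 = 40314.33.
Real GDP 2004 (at 1994 prices) = 21.71·31 + 38.56·742 + 11.46·360 + 4.54·785 = 36974.03.
Real growth = 36974.03/40314.33 − 1 = -0.0829.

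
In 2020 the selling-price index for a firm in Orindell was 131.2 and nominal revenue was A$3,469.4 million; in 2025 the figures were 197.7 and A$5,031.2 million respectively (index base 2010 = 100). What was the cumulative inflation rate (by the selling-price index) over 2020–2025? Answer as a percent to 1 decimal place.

Price-level change = 197.7 / 131.2 − 1 = 0.5069.

50.7%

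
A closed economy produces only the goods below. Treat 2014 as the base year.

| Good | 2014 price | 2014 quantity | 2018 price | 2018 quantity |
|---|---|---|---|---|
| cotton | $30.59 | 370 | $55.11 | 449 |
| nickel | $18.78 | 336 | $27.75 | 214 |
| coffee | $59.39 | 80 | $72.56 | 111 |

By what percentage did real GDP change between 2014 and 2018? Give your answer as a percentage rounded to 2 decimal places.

Real GDP 2014 = Nominal GDP 2014 = 30.59·370 + 18.78·336 + 59.39·80 = 22379.58.
Real GDP 2018 (at 2014 prices) = 30.59·449 + 18.78·214 + 59.39·111 = 24346.12.
Real growth = 24346.12/22379.58 − 1 = 0.0879.

8.79%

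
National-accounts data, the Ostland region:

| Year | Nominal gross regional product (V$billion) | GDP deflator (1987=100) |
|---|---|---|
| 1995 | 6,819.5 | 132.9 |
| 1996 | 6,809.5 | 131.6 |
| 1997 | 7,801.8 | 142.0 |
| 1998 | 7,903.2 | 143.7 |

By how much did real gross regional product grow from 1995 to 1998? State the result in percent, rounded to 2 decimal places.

Real gross regional product 1995 = 6819.5/1.329 = 5131.30.
Real gross regional product 1998 = 7903.2/1.437 = 5499.79.
Change = 5499.79/5131.30 − 1 = 0.0718.

7.18%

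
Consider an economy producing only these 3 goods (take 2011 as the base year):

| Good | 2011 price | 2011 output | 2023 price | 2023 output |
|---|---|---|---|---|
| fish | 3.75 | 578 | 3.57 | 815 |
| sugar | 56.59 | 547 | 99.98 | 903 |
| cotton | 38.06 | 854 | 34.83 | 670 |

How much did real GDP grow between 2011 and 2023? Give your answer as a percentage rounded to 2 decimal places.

21.38%

Real GDP 2011 = Nominal GDP 2011 = 3.75·578 + 56.59·547 + 38.06·854 = 65625.47.
Real GDP 2023 (at 2011 prices) = 3.75·815 + 56.59·903 + 38.06·670 = 79657.22.
Real growth = 79657.22/65625.47 − 1 = 0.2138.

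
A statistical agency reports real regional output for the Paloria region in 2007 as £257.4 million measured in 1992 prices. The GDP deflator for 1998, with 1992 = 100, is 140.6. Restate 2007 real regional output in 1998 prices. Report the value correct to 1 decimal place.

Real regional output in 1998 prices = Real regional output in 1992 prices × (P_1998/P_1992) = 257.4 × 1.406 = 361.90.

£361.9 million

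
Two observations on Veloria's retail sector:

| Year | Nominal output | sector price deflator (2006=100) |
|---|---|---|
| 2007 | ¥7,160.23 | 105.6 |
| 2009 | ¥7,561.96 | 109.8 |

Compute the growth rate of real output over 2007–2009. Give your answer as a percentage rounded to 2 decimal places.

Deflate each year: 2007 → 7160.23/1.056 = 6780.52; 2009 → 7561.96/1.098 = 6887.03.
So real output changed by 6887.03/6780.52 − 1 = 0.0157, i.e. 1.57%.

1.57%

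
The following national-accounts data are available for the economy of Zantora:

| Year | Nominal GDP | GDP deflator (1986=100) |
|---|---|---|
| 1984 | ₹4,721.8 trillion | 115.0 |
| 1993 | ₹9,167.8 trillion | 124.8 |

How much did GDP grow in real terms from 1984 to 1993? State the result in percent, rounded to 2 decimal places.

Real GDP 1984 = 4721.8 / 1.150 = 4105.91.
Real GDP 1993 = 9167.8 / 1.248 = 7345.99.
Real growth = 7345.99 / 4105.91 − 1 = 0.7891.

78.91%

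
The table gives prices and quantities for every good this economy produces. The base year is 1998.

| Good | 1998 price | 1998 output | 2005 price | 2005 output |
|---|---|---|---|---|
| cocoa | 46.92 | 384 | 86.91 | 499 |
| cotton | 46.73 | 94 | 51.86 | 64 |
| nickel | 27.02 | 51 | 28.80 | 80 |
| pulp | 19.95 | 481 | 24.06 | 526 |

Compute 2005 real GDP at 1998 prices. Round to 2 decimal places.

39059.10

Real GDP 2005 = Σ (p_1998 × q_2005) = 46.92·499 + 46.73·64 + 27.02·80 + 19.95·526 = 39059.10.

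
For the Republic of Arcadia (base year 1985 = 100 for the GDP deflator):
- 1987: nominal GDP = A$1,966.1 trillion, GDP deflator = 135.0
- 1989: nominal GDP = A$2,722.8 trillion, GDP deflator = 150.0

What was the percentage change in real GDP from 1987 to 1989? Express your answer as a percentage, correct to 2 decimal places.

Deflate each year: 1987 → 1966.1/1.350 = 1456.37; 1989 → 2722.8/1.500 = 1815.20.
So real GDP changed by 1815.20/1456.37 − 1 = 0.2464, i.e. 24.64%.

24.64%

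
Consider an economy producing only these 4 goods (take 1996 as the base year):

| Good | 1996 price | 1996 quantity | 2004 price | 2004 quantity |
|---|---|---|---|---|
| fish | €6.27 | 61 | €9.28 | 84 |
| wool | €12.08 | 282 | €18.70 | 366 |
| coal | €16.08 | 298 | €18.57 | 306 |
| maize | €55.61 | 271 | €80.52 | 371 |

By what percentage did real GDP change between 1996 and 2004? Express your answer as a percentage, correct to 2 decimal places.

28.96%

Real GDP 1996 = Nominal GDP 1996 = 6.27·61 + 12.08·282 + 16.08·298 + 55.61·271 = 23651.18.
Real GDP 2004 (at 1996 prices) = 6.27·84 + 12.08·366 + 16.08·306 + 55.61·371 = 30499.75.
Real growth = 30499.75/23651.18 − 1 = 0.2896.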